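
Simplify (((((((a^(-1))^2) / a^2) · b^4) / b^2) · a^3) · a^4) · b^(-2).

(((((((a^(-1))^2) / a^2) · b^4) / b^2) · a^3) · a^4) · b^(-2)
= (((((a^(-2) / a^2) · b^4) / b^2) · a^3) · a^4) · b^(-2)    [power of a power]
= ((((a^(-4) · b^4) / b^2) · a^3) · a^4) · b^(-2)    [quotient of powers]
= a^3    [quotient of powers; product of powers]

a^3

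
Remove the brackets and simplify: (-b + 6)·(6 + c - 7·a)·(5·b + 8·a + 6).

-30·b^2 - 216·a·b + 144·b - 5·b^2·c - 8·a·b·c + 24·b·c + 35·a·b^2 + 56·a^2·b + 36·a + 216 + 48·a·c + 36·c - 336·a^2

(-b + 6)·(6 + c - 7·a)·(5·b + 8·a + 6)
= (-6·b - b·c + 7·a·b + 36 + 6·c - 42·a)·(5·b + 8·a + 6)    [distributive law]
= -30·b^2 - 48·a·b - 36·b - 5·b^2·c - 8·a·b·c - 6·b·c + 35·a·b^2 + 56·a^2·b + 42·a·b + 180·b + 288·a + 216 + 30·b·c + 48·a·c + 36·c - 210·a·b - 336·a^2 - 252·a    [distributive law]
= -30·b^2 - 216·a·b + 144·b - 5·b^2·c - 8·a·b·c + 24·b·c + 35·a·b^2 + 56·a^2·b + 36·a + 216 + 48·a·c + 36·c - 336·a^2    [combine like terms]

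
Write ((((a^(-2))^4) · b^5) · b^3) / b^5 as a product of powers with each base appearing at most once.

((((a^(-2))^4) · b^5) · b^3) / b^5
= ((a^(-8) · b^5) · b^3) / b^5    [power of a power]
= a^(-8)b^3    [quotient of powers; product of powers]

a^(-8)b^3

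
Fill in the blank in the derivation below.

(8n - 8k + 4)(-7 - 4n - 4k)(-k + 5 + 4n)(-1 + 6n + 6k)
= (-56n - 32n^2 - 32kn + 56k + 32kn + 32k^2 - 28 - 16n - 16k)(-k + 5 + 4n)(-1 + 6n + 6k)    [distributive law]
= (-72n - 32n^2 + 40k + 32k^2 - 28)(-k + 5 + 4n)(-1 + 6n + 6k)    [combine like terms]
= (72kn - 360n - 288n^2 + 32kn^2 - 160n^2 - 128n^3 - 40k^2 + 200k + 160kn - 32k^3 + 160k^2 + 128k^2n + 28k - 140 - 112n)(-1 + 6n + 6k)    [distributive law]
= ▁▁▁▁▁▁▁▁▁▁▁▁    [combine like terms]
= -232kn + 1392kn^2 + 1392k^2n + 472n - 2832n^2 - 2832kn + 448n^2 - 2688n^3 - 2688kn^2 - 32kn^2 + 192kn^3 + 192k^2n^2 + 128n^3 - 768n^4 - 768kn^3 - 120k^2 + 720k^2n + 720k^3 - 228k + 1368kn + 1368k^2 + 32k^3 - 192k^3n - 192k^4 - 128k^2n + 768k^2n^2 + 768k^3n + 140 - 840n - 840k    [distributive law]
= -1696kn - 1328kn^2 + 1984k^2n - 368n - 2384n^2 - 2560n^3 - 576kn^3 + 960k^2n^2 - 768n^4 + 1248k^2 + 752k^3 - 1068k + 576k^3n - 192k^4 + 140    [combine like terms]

After combine like terms, the bracketed line is:

(232kn - 472n - 448n^2 + 32kn^2 - 128n^3 + 120k^2 + 228k - 32k^3 + 128k^2n - 140)(-1 + 6n + 6k)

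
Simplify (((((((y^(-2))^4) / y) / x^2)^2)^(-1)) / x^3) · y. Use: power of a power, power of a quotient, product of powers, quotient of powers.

x·y^19

(((((((y^(-2))^4) / y) / x^2)^2)^(-1)) / x^3) · y
= ((((((y^(-2))^4) / y) / x^2)^(-2)) / x^3) · y    [power of a power]
= ((((((y^(-2))^4) / y)^(-2)) / ((x^2)^(-2))) / x^3) · y    [power of a quotient]
= ((((((y^(-2))^4)^(-2)) / (y^(-2))) / ((x^2)^(-2))) / x^3) · y    [power of a quotient]
= (((((y^(-2))^(-8)) / (y^(-2))) / ((x^2)^(-2))) / x^3) · y    [power of a power]
= (((y^16 / (y^(-2))) / ((x^2)^(-2))) / x^3) · y    [power of a power]
= ((y^18 / ((x^2)^(-2))) / x^3) · y    [quotient of powers]
= ((y^18 / x^(-4)) / x^3) · y    [power of a power]
= x·y^19    [quotient of powers; product of powers]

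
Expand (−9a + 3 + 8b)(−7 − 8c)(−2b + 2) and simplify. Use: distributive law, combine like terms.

−126ab + 126a − 144abc + 144ac − 70b − 42 − 80bc − 48c + 112b² + 128b²c

(−9a + 3 + 8b)(−7 − 8c)(−2b + 2)
= (63a + 72ac − 21 − 24c − 56b − 64bc)(−2b + 2)    [distributive law]
= −126ab + 126a − 144abc + 144ac + 42b − 42 + 48bc − 48c + 112b² − 112b + 128b²c − 128bc    [distributive law]
= −126ab + 126a − 144abc + 144ac − 70b − 42 − 80bc − 48c + 112b² + 128b²c    [combine like terms]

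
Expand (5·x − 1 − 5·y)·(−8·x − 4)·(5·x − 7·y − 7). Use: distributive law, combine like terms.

−200·x^3 + 480·x^2·y + 220·x^2 − 96·x·y + 104·x − 168·y − 28 − 280·x·y^2 − 140·y^2

(5·x − 1 − 5·y)·(−8·x − 4)·(5·x − 7·y − 7)
= (−40·x^2 − 20·x + 8·x + 4 + 40·x·y + 20·y)·(5·x − 7·y − 7)    [distributive law]
= (−40·x^2 − 12·x + 4 + 40·x·y + 20·y)·(5·x − 7·y − 7)    [combine like terms]
= −200·x^3 + 280·x^2·y + 280·x^2 − 60·x^2 + 84·x·y + 84·x + 20·x − 28·y − 28 + 200·x^2·y − 280·x·y^2 − 280·x·y + 100·x·y − 140·y^2 − 140·y    [distributive law]
= −200·x^3 + 480·x^2·y + 220·x^2 − 96·x·y + 104·x − 168·y − 28 − 280·x·y^2 − 140·y^2    [combine like terms]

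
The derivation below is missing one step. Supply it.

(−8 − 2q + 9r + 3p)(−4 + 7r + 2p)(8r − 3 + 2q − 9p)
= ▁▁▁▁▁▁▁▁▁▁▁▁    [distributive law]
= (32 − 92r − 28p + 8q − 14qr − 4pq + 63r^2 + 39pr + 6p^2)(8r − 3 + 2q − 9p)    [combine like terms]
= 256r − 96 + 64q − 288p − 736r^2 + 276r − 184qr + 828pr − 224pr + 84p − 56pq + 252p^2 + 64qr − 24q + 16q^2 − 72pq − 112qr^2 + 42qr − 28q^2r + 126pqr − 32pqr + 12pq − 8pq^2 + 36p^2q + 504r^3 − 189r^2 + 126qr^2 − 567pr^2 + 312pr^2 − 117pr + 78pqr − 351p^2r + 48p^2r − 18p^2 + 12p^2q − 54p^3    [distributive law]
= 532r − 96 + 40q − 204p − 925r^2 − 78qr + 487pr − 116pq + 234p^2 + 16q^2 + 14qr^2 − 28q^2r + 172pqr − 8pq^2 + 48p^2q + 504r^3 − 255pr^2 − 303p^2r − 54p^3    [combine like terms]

After distributive law, the bracketed line is:

(32 − 56r − 16p + 8q − 14qr − 4pq − 36r + 63r^2 + 18pr − 12p + 21pr + 6p^2)(8r − 3 + 2q − 9p)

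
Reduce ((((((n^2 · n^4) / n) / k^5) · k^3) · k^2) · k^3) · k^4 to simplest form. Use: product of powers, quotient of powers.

k^7n^5

((((((n^2 · n^4) / n) / k^5) · k^3) · k^2) · k^3) · k^4
= (((((n^6 / n) / k^5) · k^3) · k^2) · k^3) · k^4    [product of powers]
= ((((n^5 / k^5) · k^3) · k^2) · k^3) · k^4    [quotient of powers]
= k^7n^5    [quotient of powers; product of powers]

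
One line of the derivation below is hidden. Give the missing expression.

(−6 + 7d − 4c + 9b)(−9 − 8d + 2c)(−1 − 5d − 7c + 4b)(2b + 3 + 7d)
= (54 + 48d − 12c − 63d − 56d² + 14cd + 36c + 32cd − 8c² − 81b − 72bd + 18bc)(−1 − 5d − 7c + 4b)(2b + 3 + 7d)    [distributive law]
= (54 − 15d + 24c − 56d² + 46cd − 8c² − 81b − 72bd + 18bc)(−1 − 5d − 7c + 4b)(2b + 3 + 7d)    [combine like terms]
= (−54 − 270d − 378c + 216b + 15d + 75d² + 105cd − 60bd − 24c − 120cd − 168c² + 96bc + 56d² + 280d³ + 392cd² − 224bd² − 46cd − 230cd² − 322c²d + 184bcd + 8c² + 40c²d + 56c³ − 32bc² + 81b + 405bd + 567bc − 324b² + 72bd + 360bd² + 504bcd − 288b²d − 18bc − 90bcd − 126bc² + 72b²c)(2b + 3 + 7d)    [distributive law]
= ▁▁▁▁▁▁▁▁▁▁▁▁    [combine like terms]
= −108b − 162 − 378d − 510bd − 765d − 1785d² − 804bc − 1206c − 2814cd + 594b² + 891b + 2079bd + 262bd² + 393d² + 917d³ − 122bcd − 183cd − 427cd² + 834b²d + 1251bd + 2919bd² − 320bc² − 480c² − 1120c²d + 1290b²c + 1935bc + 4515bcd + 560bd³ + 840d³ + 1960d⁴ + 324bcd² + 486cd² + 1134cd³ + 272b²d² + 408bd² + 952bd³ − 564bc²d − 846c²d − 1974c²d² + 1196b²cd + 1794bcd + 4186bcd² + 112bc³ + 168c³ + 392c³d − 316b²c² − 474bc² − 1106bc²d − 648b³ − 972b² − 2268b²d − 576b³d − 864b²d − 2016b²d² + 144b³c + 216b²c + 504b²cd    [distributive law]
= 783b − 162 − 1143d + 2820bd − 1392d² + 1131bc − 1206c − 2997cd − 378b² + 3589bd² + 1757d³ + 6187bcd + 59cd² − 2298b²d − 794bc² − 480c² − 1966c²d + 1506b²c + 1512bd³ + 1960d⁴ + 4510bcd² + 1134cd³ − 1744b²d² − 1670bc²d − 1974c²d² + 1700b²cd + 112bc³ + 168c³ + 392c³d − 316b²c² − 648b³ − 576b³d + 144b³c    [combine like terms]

By combine like terms:

(−54 − 255d − 402c + 297b + 131d² − 61cd + 417bd − 160c² + 645bc + 280d³ + 162cd² + 136bd² − 282c²d + 598bcd + 56c³ − 158bc² − 324b² − 288b²d + 72b²c)(2b + 3 + 7d)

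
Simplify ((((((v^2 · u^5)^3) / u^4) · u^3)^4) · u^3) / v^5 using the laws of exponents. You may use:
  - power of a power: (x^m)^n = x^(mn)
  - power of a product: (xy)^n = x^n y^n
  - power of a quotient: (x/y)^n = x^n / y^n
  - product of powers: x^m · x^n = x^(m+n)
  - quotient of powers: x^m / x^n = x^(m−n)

u^59v^19

((((((v^2 · u^5)^3) / u^4) · u^3)^4) · u^3) / v^5
= ((((((v^2 · u^5)^3) / u^4)^4) · ((u^3)^4)) · u^3) / v^5    [power of a product]
= ((((((v^2 · u^5)^3)^4) / ((u^4)^4)) · ((u^3)^4)) · u^3) / v^5    [power of a quotient]
= (((((v^2 · u^5)^12) / ((u^4)^4)) · ((u^3)^4)) · u^3) / v^5    [power of a power]
= ((((((v^2)^12) · ((u^5)^12)) / ((u^4)^4)) · ((u^3)^4)) · u^3) / v^5    [power of a product]
= ((((v^24 · ((u^5)^12)) / ((u^4)^4)) · ((u^3)^4)) · u^3) / v^5    [power of a power]
= ((((v^24 · u^60) / ((u^4)^4)) · ((u^3)^4)) · u^3) / v^5    [power of a power]
= ((((v^24 · u^60) / u^16) · ((u^3)^4)) · u^3) / v^5    [power of a power]
= ((((v^24 · u^60) / u^16) · u^12) · u^3) / v^5    [power of a power]
= u^59v^19    [quotient of powers; product of powers]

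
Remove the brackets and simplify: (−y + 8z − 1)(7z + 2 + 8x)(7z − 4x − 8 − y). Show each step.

−105yz^2 − 92xyz + 33yz + 7y^2z + 80xy + 18y + 2y^2 + 32x^2y + 8xy^2 + 392z^3 + 224xz^2 − 385z^2 − 604xz − 86z − 256x^2z + 72x + 16 + 32x^2

(−y + 8z − 1)(7z + 2 + 8x)(7z − 4x − 8 − y)
= (−7yz − 2y − 8xy + 56z^2 + 16z + 64xz − 7z − 2 − 8x)(7z − 4x − 8 − y)    [distributive law]
= (−7yz − 2y − 8xy + 56z^2 + 9z + 64xz − 2 − 8x)(7z − 4x − 8 − y)    [combine like terms]
= −49yz^2 + 28xyz + 56yz + 7y^2z − 14yz + 8xy + 16y + 2y^2 − 56xyz + 32x^2y + 64xy + 8xy^2 + 392z^3 − 224xz^2 − 448z^2 − 56yz^2 + 63z^2 − 36xz − 72z − 9yz + 448xz^2 − 256x^2z − 512xz − 64xyz − 14z + 8x + 16 + 2y − 56xz + 32x^2 + 64x + 8xy    [distributive law]
= −105yz^2 − 92xyz + 33yz + 7y^2z + 80xy + 18y + 2y^2 + 32x^2y + 8xy^2 + 392z^3 + 224xz^2 − 385z^2 − 604xz − 86z − 256x^2z + 72x + 16 + 32x^2    [combine like terms]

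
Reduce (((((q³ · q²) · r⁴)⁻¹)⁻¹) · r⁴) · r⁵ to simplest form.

(((((q³ · q²) · r⁴)⁻¹)⁻¹) · r⁴) · r⁵
= ((((q³ · q²) · r⁴)¹) · r⁴) · r⁵    [power of a power]
= ((((q³ · q²)¹) · ((r⁴)¹)) · r⁴) · r⁵    [power of a product]
= (((((q³)¹) · ((q²)¹)) · ((r⁴)¹)) · r⁴) · r⁵    [power of a product]
= (((q³ · ((q²)¹)) · ((r⁴)¹)) · r⁴) · r⁵    [power of a power]
= (((q³ · q²) · ((r⁴)¹)) · r⁴) · r⁵    [power of a power]
= ((q⁵ · ((r⁴)¹)) · r⁴) · r⁵    [product of powers]
= ((q⁵ · r⁴) · r⁴) · r⁵    [power of a power]
= q⁵·r¹³    [product of powers]

q⁵·r¹³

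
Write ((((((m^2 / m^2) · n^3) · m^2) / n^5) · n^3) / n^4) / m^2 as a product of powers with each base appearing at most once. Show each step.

n^(-3)

((((((m^2 / m^2) · n^3) · m^2) / n^5) · n^3) / n^4) / m^2
= (((((m^0 · n^3) · m^2) / n^5) · n^3) / n^4) / m^2    [quotient of powers]
= n^(-3)    [quotient of powers; product of powers]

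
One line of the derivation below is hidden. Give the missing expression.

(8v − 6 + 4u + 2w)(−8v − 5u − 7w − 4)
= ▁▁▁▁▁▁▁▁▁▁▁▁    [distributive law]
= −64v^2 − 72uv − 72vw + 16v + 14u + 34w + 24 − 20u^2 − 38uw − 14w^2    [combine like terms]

After distributive law, the bracketed line is:

−64v^2 − 40uv − 56vw − 32v + 48v + 30u + 42w + 24 − 32uv − 20u^2 − 28uw − 16u − 16vw − 10uw − 14w^2 − 8w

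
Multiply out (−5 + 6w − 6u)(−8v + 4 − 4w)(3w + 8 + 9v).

132vw + 140v + 360v² + 292w − 160 − 60w² − 360vw² − 432v²w − 72w³ + 360uvw + 168uv + 432uv² + 120uw − 192u + 72uw²

(−5 + 6w − 6u)(−8v + 4 − 4w)(3w + 8 + 9v)
= (40v − 20 + 20w − 48vw + 24w − 24w² + 48uv − 24u + 24uw)(3w + 8 + 9v)    [distributive law]
= (40v − 20 + 44w − 48vw − 24w² + 48uv − 24u + 24uw)(3w + 8 + 9v)    [combine like terms]
= 120vw + 320v + 360v² − 60w − 160 − 180v + 132w² + 352w + 396vw − 144vw² − 384vw − 432v²w − 72w³ − 192w² − 216vw² + 144uvw + 384uv + 432uv² − 72uw − 192u − 216uv + 72uw² + 192uw + 216uvw    [distributive law]
= 132vw + 140v + 360v² + 292w − 160 − 60w² − 360vw² − 432v²w − 72w³ + 360uvw + 168uv + 432uv² + 120uw − 192u + 72uw²    [combine like terms]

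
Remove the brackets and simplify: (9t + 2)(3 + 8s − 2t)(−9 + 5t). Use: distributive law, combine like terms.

−177t + 277t^2 − 568st + 360st^2 − 90t^3 − 54 − 144s

(9t + 2)(3 + 8s − 2t)(−9 + 5t)
= (27t + 72st − 18t^2 + 6 + 16s − 4t)(−9 + 5t)    [distributive law]
= (23t + 72st − 18t^2 + 6 + 16s)(−9 + 5t)    [combine like terms]
= −207t + 115t^2 − 648st + 360st^2 + 162t^2 − 90t^3 − 54 + 30t − 144s + 80st    [distributive law]
= −177t + 277t^2 − 568st + 360st^2 − 90t^3 − 54 − 144s    [combine like terms]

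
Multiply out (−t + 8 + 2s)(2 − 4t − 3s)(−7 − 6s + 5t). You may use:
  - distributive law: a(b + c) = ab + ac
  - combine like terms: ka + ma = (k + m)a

(−t + 8 + 2s)(2 − 4t − 3s)(−7 − 6s + 5t)
= (−2t + 4t² + 3st + 16 − 32t − 24s + 4s − 8st − 6s²)(−7 − 6s + 5t)    [distributive law]
= (−34t + 4t² − 5st + 16 − 20s − 6s²)(−7 − 6s + 5t)    [combine like terms]
= 238t + 204st − 170t² − 28t² − 24st² + 20t³ + 35st + 30s²t − 25st² − 112 − 96s + 80t + 140s + 120s² − 100st + 42s² + 36s³ − 30s²t    [distributive law]
= 318t + 139st − 198t² − 49st² + 20t³ − 112 + 44s + 162s² + 36s³    [combine like terms]

318t + 139st − 198t² − 49st² + 20t³ − 112 + 44s + 162s² + 36s³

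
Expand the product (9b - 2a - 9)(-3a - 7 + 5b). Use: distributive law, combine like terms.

-37ab - 108b + 45b^2 + 6a^2 + 41a + 63

(9b - 2a - 9)(-3a - 7 + 5b)
= -27ab - 63b + 45b^2 + 6a^2 + 14a - 10ab + 27a + 63 - 45b    [distributive law]
= -37ab - 108b + 45b^2 + 6a^2 + 41a + 63    [combine like terms]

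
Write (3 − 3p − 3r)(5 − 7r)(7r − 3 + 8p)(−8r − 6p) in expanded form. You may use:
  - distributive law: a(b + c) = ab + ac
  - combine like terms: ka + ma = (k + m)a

−1704r² − 2598pr + 360r + 270p − 990p² + 2520r³ + 5538pr² + 3696p²r + 720p³ − 3402pr³ − 3234p²r² − 1008p³r − 1176r⁴

(3 − 3p − 3r)(5 − 7r)(7r − 3 + 8p)(−8r − 6p)
= (15 − 21r − 15p + 21pr − 15r + 21r²)(7r − 3 + 8p)(−8r − 6p)    [distributive law]
= (15 − 36r − 15p + 21pr + 21r²)(7r − 3 + 8p)(−8r − 6p)    [combine like terms]
= (105r − 45 + 120p − 252r² + 108r − 288pr − 105pr + 45p − 120p² + 147pr² − 63pr + 168p²r + 147r³ − 63r² + 168pr²)(−8r − 6p)    [distributive law]
= (213r − 45 + 165p − 315r² − 456pr − 120p² + 315pr² + 168p²r + 147r³)(−8r − 6p)    [combine like terms]
= −1704r² − 1278pr + 360r + 270p − 1320pr − 990p² + 2520r³ + 1890pr² + 3648pr² + 2736p²r + 960p²r + 720p³ − 2520pr³ − 1890p²r² − 1344p²r² − 1008p³r − 1176r⁴ − 882pr³    [distributive law]
= −1704r² − 2598pr + 360r + 270p − 990p² + 2520r³ + 5538pr² + 3696p²r + 720p³ − 3402pr³ − 3234p²r² − 1008p³r − 1176r⁴    [combine like terms]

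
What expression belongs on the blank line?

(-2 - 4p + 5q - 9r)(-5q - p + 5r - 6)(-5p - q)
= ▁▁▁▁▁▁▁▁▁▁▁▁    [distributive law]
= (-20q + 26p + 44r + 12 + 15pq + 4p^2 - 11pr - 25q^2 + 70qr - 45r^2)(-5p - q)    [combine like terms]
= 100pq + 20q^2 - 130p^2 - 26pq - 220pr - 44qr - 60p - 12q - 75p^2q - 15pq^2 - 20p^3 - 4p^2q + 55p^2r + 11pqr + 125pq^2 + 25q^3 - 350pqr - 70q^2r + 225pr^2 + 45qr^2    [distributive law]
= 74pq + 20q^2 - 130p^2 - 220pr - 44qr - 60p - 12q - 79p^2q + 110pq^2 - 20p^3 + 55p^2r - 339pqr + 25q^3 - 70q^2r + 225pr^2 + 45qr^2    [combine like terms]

After distributive law, the bracketed line is:

(10q + 2p - 10r + 12 + 20pq + 4p^2 - 20pr + 24p - 25q^2 - 5pq + 25qr - 30q + 45qr + 9pr - 45r^2 + 54r)(-5p - q)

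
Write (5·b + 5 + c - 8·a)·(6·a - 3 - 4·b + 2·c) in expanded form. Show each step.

62·a·b - 35·b - 20·b^2 + 6·b·c + 54·a - 15 + 7·c - 10·a·c + 2·c^2 - 48·a^2

(5·b + 5 + c - 8·a)·(6·a - 3 - 4·b + 2·c)
= 30·a·b - 15·b - 20·b^2 + 10·b·c + 30·a - 15 - 20·b + 10·c + 6·a·c - 3·c - 4·b·c + 2·c^2 - 48·a^2 + 24·a + 32·a·b - 16·a·c    [distributive law]
= 62·a·b - 35·b - 20·b^2 + 6·b·c + 54·a - 15 + 7·c - 10·a·c + 2·c^2 - 48·a^2    [combine like terms]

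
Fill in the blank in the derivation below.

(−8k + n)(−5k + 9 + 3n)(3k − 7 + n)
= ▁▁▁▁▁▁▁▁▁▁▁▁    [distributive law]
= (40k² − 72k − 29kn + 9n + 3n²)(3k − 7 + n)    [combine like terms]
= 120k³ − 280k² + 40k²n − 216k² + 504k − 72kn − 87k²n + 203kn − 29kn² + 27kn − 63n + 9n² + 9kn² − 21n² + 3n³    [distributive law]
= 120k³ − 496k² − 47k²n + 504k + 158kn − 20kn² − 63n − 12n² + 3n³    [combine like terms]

Applying distributive law to the line above:

(40k² − 72k − 24kn − 5kn + 9n + 3n²)(3k − 7 + n)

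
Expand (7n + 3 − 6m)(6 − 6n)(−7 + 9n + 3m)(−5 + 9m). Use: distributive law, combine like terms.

30n + 2466mn − 2550n² + 3600mn² − 5076m²n + 1890n³ − 3402mn³ + 1782m²n² + 630 − 2664m + 3294m² − 972m³ + 972m³n

(7n + 3 − 6m)(6 − 6n)(−7 + 9n + 3m)(−5 + 9m)
= (42n − 42n² + 18 − 18n − 36m + 36mn)(−7 + 9n + 3m)(−5 + 9m)    [distributive law]
= (24n − 42n² + 18 − 36m + 36mn)(−7 + 9n + 3m)(−5 + 9m)    [combine like terms]
= (−168n + 216n² + 72mn + 294n² − 378n³ − 126mn² − 126 + 162n + 54m + 252m − 324mn − 108m² − 252mn + 324mn² + 108m²n)(−5 + 9m)    [distributive law]
= (−6n + 510n² − 504mn − 378n³ + 198mn² − 126 + 306m − 108m² + 108m²n)(−5 + 9m)    [combine like terms]
= 30n − 54mn − 2550n² + 4590mn² + 2520mn − 4536m²n + 1890n³ − 3402mn³ − 990mn² + 1782m²n² + 630 − 1134m − 1530m + 2754m² + 540m² − 972m³ − 540m²n + 972m³n    [distributive law]
= 30n + 2466mn − 2550n² + 3600mn² − 5076m²n + 1890n³ − 3402mn³ + 1782m²n² + 630 − 2664m + 3294m² − 972m³ + 972m³n    [combine like terms]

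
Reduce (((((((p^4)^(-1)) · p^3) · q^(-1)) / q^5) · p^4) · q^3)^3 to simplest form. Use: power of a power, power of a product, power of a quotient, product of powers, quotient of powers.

p^9q^(-9)

(((((((p^4)^(-1)) · p^3) · q^(-1)) / q^5) · p^4) · q^3)^3
= (((((((p^4)^(-1)) · p^3) · q^(-1)) / q^5) · p^4)^3) · ((q^3)^3)    [power of a product]
= (((((((p^4)^(-1)) · p^3) · q^(-1)) / q^5)^3) · ((p^4)^3)) · ((q^3)^3)    [power of a product]
= (((((((p^4)^(-1)) · p^3) · q^(-1))^3) / ((q^5)^3)) · ((p^4)^3)) · ((q^3)^3)    [power of a quotient]
= (((((((p^4)^(-1)) · p^3)^3) · ((q^(-1))^3)) / ((q^5)^3)) · ((p^4)^3)) · ((q^3)^3)    [power of a product]
= (((((((p^4)^(-1))^3) · ((p^3)^3)) · ((q^(-1))^3)) / ((q^5)^3)) · ((p^4)^3)) · ((q^3)^3)    [power of a product]
= ((((((p^4)^(-3)) · ((p^3)^3)) · ((q^(-1))^3)) / ((q^5)^3)) · ((p^4)^3)) · ((q^3)^3)    [power of a power]
= ((((p^(-12) · ((p^3)^3)) · ((q^(-1))^3)) / ((q^5)^3)) · ((p^4)^3)) · ((q^3)^3)    [power of a power]
= ((((p^(-12) · p^9) · ((q^(-1))^3)) / ((q^5)^3)) · ((p^4)^3)) · ((q^3)^3)    [power of a power]
= (((p^(-3) · ((q^(-1))^3)) / ((q^5)^3)) · ((p^4)^3)) · ((q^3)^3)    [product of powers]
= (((p^(-3) · q^(-3)) / ((q^5)^3)) · ((p^4)^3)) · ((q^3)^3)    [power of a power]
= (((p^(-3) · q^(-3)) / q^15) · ((p^4)^3)) · ((q^3)^3)    [power of a power]
= (((p^(-3) · q^(-3)) / q^15) · p^12) · ((q^3)^3)    [power of a power]
= (((p^(-3) · q^(-3)) / q^15) · p^12) · q^9    [power of a power]
= p^9q^(-9)    [quotient of powers; product of powers]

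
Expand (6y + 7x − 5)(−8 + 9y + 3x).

−93y + 54y² + 81xy − 71x + 21x² + 40

(6y + 7x − 5)(−8 + 9y + 3x)
= −48y + 54y² + 18xy − 56x + 63xy + 21x² + 40 − 45y − 15x    [distributive law]
= −93y + 54y² + 81xy − 71x + 21x² + 40    [combine like terms]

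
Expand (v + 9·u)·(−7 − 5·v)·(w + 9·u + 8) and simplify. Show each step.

(v + 9·u)·(−7 − 5·v)·(w + 9·u + 8)
= (−7·v − 5·v² − 63·u − 45·u·v)·(w + 9·u + 8)    [distributive law]
= −7·v·w − 63·u·v − 56·v − 5·v²·w − 45·u·v² − 40·v² − 63·u·w − 567·u² − 504·u − 45·u·v·w − 405·u²·v − 360·u·v    [distributive law]
= −7·v·w − 423·u·v − 56·v − 5·v²·w − 45·u·v² − 40·v² − 63·u·w − 567·u² − 504·u − 45·u·v·w − 405·u²·v    [combine like terms]

−7·v·w − 423·u·v − 56·v − 5·v²·w − 45·u·v² − 40·v² − 63·u·w − 567·u² − 504·u − 45·u·v·w − 405·u²·v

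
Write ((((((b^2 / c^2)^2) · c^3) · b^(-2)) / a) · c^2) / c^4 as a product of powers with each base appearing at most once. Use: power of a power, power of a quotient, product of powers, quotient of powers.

((((((b^2 / c^2)^2) · c^3) · b^(-2)) / a) · c^2) / c^4
= (((((((b^2)^2) / ((c^2)^2)) · c^3) · b^(-2)) / a) · c^2) / c^4    [power of a quotient]
= (((((b^4 / ((c^2)^2)) · c^3) · b^(-2)) / a) · c^2) / c^4    [power of a power]
= (((((b^4 / c^4) · c^3) · b^(-2)) / a) · c^2) / c^4    [power of a power]
= a^(-1)·b^2·c^(-3)    [quotient of powers; product of powers]

a^(-1)·b^2·c^(-3)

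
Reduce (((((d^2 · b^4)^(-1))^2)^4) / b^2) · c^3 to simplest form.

b^(-34)c^3d^(-16)

(((((d^2 · b^4)^(-1))^2)^4) / b^2) · c^3
= ((((d^2 · b^4)^(-1))^8) / b^2) · c^3    [power of a power]
= (((d^2 · b^4)^(-8)) / b^2) · c^3    [power of a power]
= ((((d^2)^(-8)) · ((b^4)^(-8))) / b^2) · c^3    [power of a product]
= ((d^(-16) · ((b^4)^(-8))) / b^2) · c^3    [power of a power]
= ((d^(-16) · b^(-32)) / b^2) · c^3    [power of a power]
= b^(-34)c^3d^(-16)    [quotient of powers]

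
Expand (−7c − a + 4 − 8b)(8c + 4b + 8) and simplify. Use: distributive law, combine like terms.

−56c^2 − 92bc − 24c − 8ac − 4ab − 8a − 48b + 32 − 32b^2

(−7c − a + 4 − 8b)(8c + 4b + 8)
= −56c^2 − 28bc − 56c − 8ac − 4ab − 8a + 32c + 16b + 32 − 64bc − 32b^2 − 64b    [distributive law]
= −56c^2 − 92bc − 24c − 8ac − 4ab − 8a − 48b + 32 − 32b^2    [combine like terms]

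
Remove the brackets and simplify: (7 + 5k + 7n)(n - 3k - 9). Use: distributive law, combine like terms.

(7 + 5k + 7n)(n - 3k - 9)
= 7n - 21k - 63 + 5kn - 15k² - 45k + 7n² - 21kn - 63n    [distributive law]
= -56n - 66k - 63 - 16kn - 15k² + 7n²    [combine like terms]

-56n - 66k - 63 - 16kn - 15k² + 7n²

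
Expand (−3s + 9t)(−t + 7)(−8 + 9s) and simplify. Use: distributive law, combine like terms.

(−3s + 9t)(−t + 7)(−8 + 9s)
= (3st − 21s − 9t^2 + 63t)(−8 + 9s)    [distributive law]
= −24st + 27s^2t + 168s − 189s^2 + 72t^2 − 81st^2 − 504t + 567st    [distributive law]
= 543st + 27s^2t + 168s − 189s^2 + 72t^2 − 81st^2 − 504t    [combine like terms]

543st + 27s^2t + 168s − 189s^2 + 72t^2 − 81st^2 − 504t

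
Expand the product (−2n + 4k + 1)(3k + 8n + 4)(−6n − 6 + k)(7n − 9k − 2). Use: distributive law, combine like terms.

(−2n + 4k + 1)(3k + 8n + 4)(−6n − 6 + k)(7n − 9k − 2)
= (−6kn − 16n^2 − 8n + 12k^2 + 32kn + 16k + 3k + 8n + 4)(−6n − 6 + k)(7n − 9k − 2)    [distributive law]
= (26kn − 16n^2 + 12k^2 + 19k + 4)(−6n − 6 + k)(7n − 9k − 2)    [combine like terms]
= (−156kn^2 − 156kn + 26k^2n + 96n^3 + 96n^2 − 16kn^2 − 72k^2n − 72k^2 + 12k^3 − 114kn − 114k + 19k^2 − 24n − 24 + 4k)(7n − 9k − 2)    [distributive law]
= (−172kn^2 − 270kn − 46k^2n + 96n^3 + 96n^2 − 53k^2 + 12k^3 − 110k − 24n − 24)(7n − 9k − 2)    [combine like terms]
= −1204kn^3 + 1548k^2n^2 + 344kn^2 − 1890kn^2 + 2430k^2n + 540kn − 322k^2n^2 + 414k^3n + 92k^2n + 672n^4 − 864kn^3 − 192n^3 + 672n^3 − 864kn^2 − 192n^2 − 371k^2n + 477k^3 + 106k^2 + 84k^3n − 108k^4 − 24k^3 − 770kn + 990k^2 + 220k − 168n^2 + 216kn + 48n − 168n + 216k + 48    [distributive law]
= −2068kn^3 + 1226k^2n^2 − 2410kn^2 + 2151k^2n − 14kn + 498k^3n + 672n^4 + 480n^3 − 360n^2 + 453k^3 + 1096k^2 − 108k^4 + 436k − 120n + 48    [combine like terms]

−2068kn^3 + 1226k^2n^2 − 2410kn^2 + 2151k^2n − 14kn + 498k^3n + 672n^4 + 480n^3 − 360n^2 + 453k^3 + 1096k^2 − 108k^4 + 436k − 120n + 48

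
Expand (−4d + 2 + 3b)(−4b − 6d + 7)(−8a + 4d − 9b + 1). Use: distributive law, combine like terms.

16abd − 224bd^2 − 30b^2d + 410bd − 192ad^2 + 96d^3 − 136d^2 + 320ad + 16d − 104ab − 129b^2 − 113b − 112a + 14 + 96ab^2 + 108b^3

(−4d + 2 + 3b)(−4b − 6d + 7)(−8a + 4d − 9b + 1)
= (16bd + 24d^2 − 28d − 8b − 12d + 14 − 12b^2 − 18bd + 21b)(−8a + 4d − 9b + 1)    [distributive law]
= (−2bd + 24d^2 − 40d + 13b + 14 − 12b^2)(−8a + 4d − 9b + 1)    [combine like terms]
= 16abd − 8bd^2 + 18b^2d − 2bd − 192ad^2 + 96d^3 − 216bd^2 + 24d^2 + 320ad − 160d^2 + 360bd − 40d − 104ab + 52bd − 117b^2 + 13b − 112a + 56d − 126b + 14 + 96ab^2 − 48b^2d + 108b^3 − 12b^2    [distributive law]
= 16abd − 224bd^2 − 30b^2d + 410bd − 192ad^2 + 96d^3 − 136d^2 + 320ad + 16d − 104ab − 129b^2 − 113b − 112a + 14 + 96ab^2 + 108b^3    [combine like terms]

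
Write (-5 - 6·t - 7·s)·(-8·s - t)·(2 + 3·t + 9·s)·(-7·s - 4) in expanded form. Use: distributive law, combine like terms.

-2448·s^2 - 320·s - 4577·s^2·t - 1170·s·t - 5320·s^3 - 40·t - 1065·s·t^2 - 108·t^2 - 1533·s^2·t^2 - 4641·s^3·t - 126·s·t^3 - 72·t^3 - 3528·s^4

(-5 - 6·t - 7·s)·(-8·s - t)·(2 + 3·t + 9·s)·(-7·s - 4)
= (40·s + 5·t + 48·s·t + 6·t^2 + 56·s^2 + 7·s·t)·(2 + 3·t + 9·s)·(-7·s - 4)    [distributive law]
= (40·s + 5·t + 55·s·t + 6·t^2 + 56·s^2)·(2 + 3·t + 9·s)·(-7·s - 4)    [combine like terms]
= (80·s + 120·s·t + 360·s^2 + 10·t + 15·t^2 + 45·s·t + 110·s·t + 165·s·t^2 + 495·s^2·t + 12·t^2 + 18·t^3 + 54·s·t^2 + 112·s^2 + 168·s^2·t + 504·s^3)·(-7·s - 4)    [distributive law]
= (80·s + 275·s·t + 472·s^2 + 10·t + 27·t^2 + 219·s·t^2 + 663·s^2·t + 18·t^3 + 504·s^3)·(-7·s - 4)    [combine like terms]
= -560·s^2 - 320·s - 1925·s^2·t - 1100·s·t - 3304·s^3 - 1888·s^2 - 70·s·t - 40·t - 189·s·t^2 - 108·t^2 - 1533·s^2·t^2 - 876·s·t^2 - 4641·s^3·t - 2652·s^2·t - 126·s·t^3 - 72·t^3 - 3528·s^4 - 2016·s^3    [distributive law]
= -2448·s^2 - 320·s - 4577·s^2·t - 1170·s·t - 5320·s^3 - 40·t - 1065·s·t^2 - 108·t^2 - 1533·s^2·t^2 - 4641·s^3·t - 126·s·t^3 - 72·t^3 - 3528·s^4    [combine like terms]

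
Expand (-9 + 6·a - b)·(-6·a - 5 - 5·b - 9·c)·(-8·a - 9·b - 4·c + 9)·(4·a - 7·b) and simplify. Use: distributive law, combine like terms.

(-9 + 6·a - b)·(-6·a - 5 - 5·b - 9·c)·(-8·a - 9·b - 4·c + 9)·(4·a - 7·b)
= (54·a + 45 + 45·b + 81·c - 36·a² - 30·a - 30·a·b - 54·a·c + 6·a·b + 5·b + 5·b² + 9·b·c)·(-8·a - 9·b - 4·c + 9)·(4·a - 7·b)    [distributive law]
= (24·a + 45 + 50·b + 81·c - 36·a² - 24·a·b - 54·a·c + 5·b² + 9·b·c)·(-8·a - 9·b - 4·c + 9)·(4·a - 7·b)    [combine like terms]
= (-192·a² - 216·a·b - 96·a·c + 216·a - 360·a - 405·b - 180·c + 405 - 400·a·b - 450·b² - 200·b·c + 450·b - 648·a·c - 729·b·c - 324·c² + 729·c + 288·a³ + 324·a²·b + 144·a²·c - 324·a² + 192·a²·b + 216·a·b² + 96·a·b·c - 216·a·b + 432·a²·c + 486·a·b·c + 216·a·c² - 486·a·c - 40·a·b² - 45·b³ - 20·b²·c + 45·b² - 72·a·b·c - 81·b²·c - 36·b·c² + 81·b·c)·(4·a - 7·b)    [distributive law]
= (-516·a² - 832·a·b - 1230·a·c - 144·a + 45·b + 549·c + 405 - 405·b² - 848·b·c - 324·c² + 288·a³ + 516·a²·b + 576·a²·c + 176·a·b² + 510·a·b·c + 216·a·c² - 45·b³ - 101·b²·c - 36·b·c²)·(4·a - 7·b)    [combine like terms]
= -2064·a³ + 3612·a²·b - 3328·a²·b + 5824·a·b² - 4920·a²·c + 8610·a·b·c - 576·a² + 1008·a·b + 180·a·b - 315·b² + 2196·a·c - 3843·b·c + 1620·a - 2835·b - 1620·a·b² + 2835·b³ - 3392·a·b·c + 5936·b²·c - 1296·a·c² + 2268·b·c² + 1152·a⁴ - 2016·a³·b + 2064·a³·b - 3612·a²·b² + 2304·a³·c - 4032·a²·b·c + 704·a²·b² - 1232·a·b³ + 2040·a²·b·c - 3570·a·b²·c + 864·a²·c² - 1512·a·b·c² - 180·a·b³ + 315·b⁴ - 404·a·b²·c + 707·b³·c - 144·a·b·c² + 252·b²·c²    [distributive law]
= -2064·a³ + 284·a²·b + 4204·a·b² - 4920·a²·c + 5218·a·b·c - 576·a² + 1188·a·b - 315·b² + 2196·a·c - 3843·b·c + 1620·a - 2835·b + 2835·b³ + 5936·b²·c - 1296·a·c² + 2268·b·c² + 1152·a⁴ + 48·a³·b - 2908·a²·b² + 2304·a³·c - 1992·a²·b·c - 1412·a·b³ - 3974·a·b²·c + 864·a²·c² - 1656·a·b·c² + 315·b⁴ + 707·b³·c + 252·b²·c²    [combine like terms]

-2064·a³ + 284·a²·b + 4204·a·b² - 4920·a²·c + 5218·a·b·c - 576·a² + 1188·a·b - 315·b² + 2196·a·c - 3843·b·c + 1620·a - 2835·b + 2835·b³ + 5936·b²·c - 1296·a·c² + 2268·b·c² + 1152·a⁴ + 48·a³·b - 2908·a²·b² + 2304·a³·c - 1992·a²·b·c - 1412·a·b³ - 3974·a·b²·c + 864·a²·c² - 1656·a·b·c² + 315·b⁴ + 707·b³·c + 252·b²·c²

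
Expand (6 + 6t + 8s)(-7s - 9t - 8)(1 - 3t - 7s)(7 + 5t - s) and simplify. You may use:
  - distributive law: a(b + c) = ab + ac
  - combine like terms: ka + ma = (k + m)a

(6 + 6t + 8s)(-7s - 9t - 8)(1 - 3t - 7s)(7 + 5t - s)
= (-42s - 54t - 48 - 42st - 54t^2 - 48t - 56s^2 - 72st - 64s)(1 - 3t - 7s)(7 + 5t - s)    [distributive law]
= (-106s - 102t - 48 - 114st - 54t^2 - 56s^2)(1 - 3t - 7s)(7 + 5t - s)    [combine like terms]
= (-106s + 318st + 742s^2 - 102t + 306t^2 + 714st - 48 + 144t + 336s - 114st + 342st^2 + 798s^2t - 54t^2 + 162t^3 + 378st^2 - 56s^2 + 168s^2t + 392s^3)(7 + 5t - s)    [distributive law]
= (230s + 918st + 686s^2 + 42t + 252t^2 - 48 + 720st^2 + 966s^2t + 162t^3 + 392s^3)(7 + 5t - s)    [combine like terms]
= 1610s + 1150st - 230s^2 + 6426st + 4590st^2 - 918s^2t + 4802s^2 + 3430s^2t - 686s^3 + 294t + 210t^2 - 42st + 1764t^2 + 1260t^3 - 252st^2 - 336 - 240t + 48s + 5040st^2 + 3600st^3 - 720s^2t^2 + 6762s^2t + 4830s^2t^2 - 966s^3t + 1134t^3 + 810t^4 - 162st^3 + 2744s^3 + 1960s^3t - 392s^4    [distributive law]
= 1658s + 7534st + 4572s^2 + 9378st^2 + 9274s^2t + 2058s^3 + 54t + 1974t^2 + 2394t^3 - 336 + 3438st^3 + 4110s^2t^2 + 994s^3t + 810t^4 - 392s^4    [combine like terms]

1658s + 7534st + 4572s^2 + 9378st^2 + 9274s^2t + 2058s^3 + 54t + 1974t^2 + 2394t^3 - 336 + 3438st^3 + 4110s^2t^2 + 994s^3t + 810t^4 - 392s^4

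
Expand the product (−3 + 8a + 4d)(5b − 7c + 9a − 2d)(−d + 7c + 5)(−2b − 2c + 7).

−230b²d + 988bcd + 745bd + 210b²c − 84bc² − 795bc + 150b² − 525b − 1134c²d − 893cd − 294c³ + 819c² + 735c − 534abd + 1118acd + 889ad + 2498abc − 1806ac² − 3013ac + 1670ab − 945a − 48bd² − 104cd² − 322d² + 210d + 80ab²d − 312abcd − 560ab²c + 224abc² − 400ab² − 392ac²d + 784ac³ + 144a²bd + 144a²cd − 504a²d − 1008a²bc − 1008a²c² + 2808a²c − 720a²b + 2520a² + 40abd² + 40acd² − 140ad² + 40b²d² + 96bcd² − 280b²cd + 112bc²d + 56c²d² + 392c³d − 16bd³ − 16cd³ + 56d³

(−3 + 8a + 4d)(5b − 7c + 9a − 2d)(−d + 7c + 5)(−2b − 2c + 7)
= (−15b + 21c − 27a + 6d + 40ab − 56ac + 72a² − 16ad + 20bd − 28cd + 36ad − 8d²)(−d + 7c + 5)(−2b − 2c + 7)    [distributive law]
= (−15b + 21c − 27a + 6d + 40ab − 56ac + 72a² + 20ad + 20bd − 28cd − 8d²)(−d + 7c + 5)(−2b − 2c + 7)    [combine like terms]
= (15bd − 105bc − 75b − 21cd + 147c² + 105c + 27ad − 189ac − 135a − 6d² + 42cd + 30d − 40abd + 280abc + 200ab + 56acd − 392ac² − 280ac − 72a²d + 504a²c + 360a² − 20ad² + 140acd + 100ad − 20bd² + 140bcd + 100bd + 28cd² − 196c²d − 140cd + 8d³ − 56cd² − 40d²)(−2b − 2c + 7)    [distributive law]
= (115bd − 105bc − 75b − 119cd + 147c² + 105c + 127ad − 469ac − 135a − 46d² + 30d − 40abd + 280abc + 200ab + 196acd − 392ac² − 72a²d + 504a²c + 360a² − 20ad² − 20bd² + 140bcd − 28cd² − 196c²d + 8d³)(−2b − 2c + 7)    [combine like terms]
= −230b²d − 230bcd + 805bd + 210b²c + 210bc² − 735bc + 150b² + 150bc − 525b + 238bcd + 238c²d − 833cd − 294bc² − 294c³ + 1029c² − 210bc − 210c² + 735c − 254abd − 254acd + 889ad + 938abc + 938ac² − 3283ac + 270ab + 270ac − 945a + 92bd² + 92cd² − 322d² − 60bd − 60cd + 210d + 80ab²d + 80abcd − 280abd − 560ab²c − 560abc² + 1960abc − 400ab² − 400abc + 1400ab − 392abcd − 392ac²d + 1372acd + 784abc² + 784ac³ − 2744ac² + 144a²bd + 144a²cd − 504a²d − 1008a²bc − 1008a²c² + 3528a²c − 720a²b − 720a²c + 2520a² + 40abd² + 40acd² − 140ad² + 40b²d² + 40bcd² − 140bd² − 280b²cd − 280bc²d + 980bcd + 56bcd² + 56c²d² − 196cd² + 392bc²d + 392c³d − 1372c²d − 16bd³ − 16cd³ + 56d³    [distributive law]
= −230b²d + 988bcd + 745bd + 210b²c − 84bc² − 795bc + 150b² − 525b − 1134c²d − 893cd − 294c³ + 819c² + 735c − 534abd + 1118acd + 889ad + 2498abc − 1806ac² − 3013ac + 1670ab − 945a − 48bd² − 104cd² − 322d² + 210d + 80ab²d − 312abcd − 560ab²c + 224abc² − 400ab² − 392ac²d + 784ac³ + 144a²bd + 144a²cd − 504a²d − 1008a²bc − 1008a²c² + 2808a²c − 720a²b + 2520a² + 40abd² + 40acd² − 140ad² + 40b²d² + 96bcd² − 280b²cd + 112bc²d + 56c²d² + 392c³d − 16bd³ − 16cd³ + 56d³    [combine like terms]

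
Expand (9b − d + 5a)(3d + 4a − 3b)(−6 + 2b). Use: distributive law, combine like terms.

−180bd + 60b^2d − 126ab + 42ab^2 + 162b^2 − 54b^3 + 18d^2 − 6bd^2 − 66ad + 22abd − 120a^2 + 40a^2b

(9b − d + 5a)(3d + 4a − 3b)(−6 + 2b)
= (27bd + 36ab − 27b^2 − 3d^2 − 4ad + 3bd + 15ad + 20a^2 − 15ab)(−6 + 2b)    [distributive law]
= (30bd + 21ab − 27b^2 − 3d^2 + 11ad + 20a^2)(−6 + 2b)    [combine like terms]
= −180bd + 60b^2d − 126ab + 42ab^2 + 162b^2 − 54b^3 + 18d^2 − 6bd^2 − 66ad + 22abd − 120a^2 + 40a^2b    [distributive law]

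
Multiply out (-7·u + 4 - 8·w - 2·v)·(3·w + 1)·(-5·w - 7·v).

105·u·w² + 147·u·v·w + 35·u·w + 49·u·v - 20·w² - 18·v·w - 20·w - 28·v + 120·w³ + 198·v·w² + 42·v²·w + 14·v²

(-7·u + 4 - 8·w - 2·v)·(3·w + 1)·(-5·w - 7·v)
= (-21·u·w - 7·u + 12·w + 4 - 24·w² - 8·w - 6·v·w - 2·v)·(-5·w - 7·v)    [distributive law]
= (-21·u·w - 7·u + 4·w + 4 - 24·w² - 6·v·w - 2·v)·(-5·w - 7·v)    [combine like terms]
= 105·u·w² + 147·u·v·w + 35·u·w + 49·u·v - 20·w² - 28·v·w - 20·w - 28·v + 120·w³ + 168·v·w² + 30·v·w² + 42·v²·w + 10·v·w + 14·v²    [distributive law]
= 105·u·w² + 147·u·v·w + 35·u·w + 49·u·v - 20·w² - 18·v·w - 20·w - 28·v + 120·w³ + 198·v·w² + 42·v²·w + 14·v²    [combine like terms]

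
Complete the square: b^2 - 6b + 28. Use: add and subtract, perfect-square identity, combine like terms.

(b - 3)^2 + 19

b^2 - 6b + 28
= b^2 - 6b + 9 - 9 + 28    [add and subtract 9]
= (b - 3)^2 - 9 + 28    [perfect-square identity]
= (b - 3)^2 + 19    [combine constants]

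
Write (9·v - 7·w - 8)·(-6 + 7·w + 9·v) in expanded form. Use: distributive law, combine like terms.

-126·v + 81·v² - 14·w - 49·w² + 48

(9·v - 7·w - 8)·(-6 + 7·w + 9·v)
= -54·v + 63·v·w + 81·v² + 42·w - 49·w² - 63·v·w + 48 - 56·w - 72·v    [distributive law]
= -126·v + 81·v² - 14·w - 49·w² + 48    [combine like terms]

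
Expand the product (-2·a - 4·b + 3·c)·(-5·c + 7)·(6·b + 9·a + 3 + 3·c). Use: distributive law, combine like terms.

240·a·b·c + 90·a^2·c + 177·a·c - 105·a·c^2 - 336·a·b - 126·a^2 - 42·a + 120·b^2·c + 102·b·c - 30·b·c^2 - 168·b^2 - 84·b + 18·c^2 - 45·c^3 + 63·c

(-2·a - 4·b + 3·c)·(-5·c + 7)·(6·b + 9·a + 3 + 3·c)
= (10·a·c - 14·a + 20·b·c - 28·b - 15·c^2 + 21·c)·(6·b + 9·a + 3 + 3·c)    [distributive law]
= 60·a·b·c + 90·a^2·c + 30·a·c + 30·a·c^2 - 84·a·b - 126·a^2 - 42·a - 42·a·c + 120·b^2·c + 180·a·b·c + 60·b·c + 60·b·c^2 - 168·b^2 - 252·a·b - 84·b - 84·b·c - 90·b·c^2 - 135·a·c^2 - 45·c^2 - 45·c^3 + 126·b·c + 189·a·c + 63·c + 63·c^2    [distributive law]
= 240·a·b·c + 90·a^2·c + 177·a·c - 105·a·c^2 - 336·a·b - 126·a^2 - 42·a + 120·b^2·c + 102·b·c - 30·b·c^2 - 168·b^2 - 84·b + 18·c^2 - 45·c^3 + 63·c    [combine like terms]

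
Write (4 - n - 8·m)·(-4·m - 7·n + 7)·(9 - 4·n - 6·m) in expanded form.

(4 - n - 8·m)·(-4·m - 7·n + 7)·(9 - 4·n - 6·m)
= (-16·m - 28·n + 28 + 4·m·n + 7·n^2 - 7·n + 32·m^2 + 56·m·n - 56·m)·(9 - 4·n - 6·m)    [distributive law]
= (-72·m - 35·n + 28 + 60·m·n + 7·n^2 + 32·m^2)·(9 - 4·n - 6·m)    [combine like terms]
= -648·m + 288·m·n + 432·m^2 - 315·n + 140·n^2 + 210·m·n + 252 - 112·n - 168·m + 540·m·n - 240·m·n^2 - 360·m^2·n + 63·n^2 - 28·n^3 - 42·m·n^2 + 288·m^2 - 128·m^2·n - 192·m^3    [distributive law]
= -816·m + 1038·m·n + 720·m^2 - 427·n + 203·n^2 + 252 - 282·m·n^2 - 488·m^2·n - 28·n^3 - 192·m^3    [combine like terms]

-816·m + 1038·m·n + 720·m^2 - 427·n + 203·n^2 + 252 - 282·m·n^2 - 488·m^2·n - 28·n^3 - 192·m^3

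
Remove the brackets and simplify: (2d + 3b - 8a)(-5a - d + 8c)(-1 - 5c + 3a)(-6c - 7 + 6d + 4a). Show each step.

-98acd - 14ad + 62ad² - 190a²d + 1252ac²d + 424acd² - 2084a²cd - 60a²d² + 696a³d - 178cd² - 14d² + 12d³ - 540c²d² + 60cd³ - 36ad³ + 656c²d + 112cd + 480c³d - 1215abc - 105ab + 165abd + 375a²b - 1362abc² + 996abcd + 858a²bc - 306a²bd - 180a³b - 267bcd - 21bd + 18bd² - 810bc²d + 90bcd² - 54abd² + 984bc² + 168bc + 720bc³ + 3240a²c + 280a² - 1000a³ + 3632a²c² - 2288a³c + 480a⁴ - 2624ac² - 448ac - 1920ac³

(2d + 3b - 8a)(-5a - d + 8c)(-1 - 5c + 3a)(-6c - 7 + 6d + 4a)
= (-10ad - 2d² + 16cd - 15ab - 3bd + 24bc + 40a² + 8ad - 64ac)(-1 - 5c + 3a)(-6c - 7 + 6d + 4a)    [distributive law]
= (-2ad - 2d² + 16cd - 15ab - 3bd + 24bc + 40a² - 64ac)(-1 - 5c + 3a)(-6c - 7 + 6d + 4a)    [combine like terms]
= (2ad + 10acd - 6a²d + 2d² + 10cd² - 6ad² - 16cd - 80c²d + 48acd + 15ab + 75abc - 45a²b + 3bd + 15bcd - 9abd - 24bc - 120bc² + 72abc - 40a² - 200a²c + 120a³ + 64ac + 320ac² - 192a²c)(-6c - 7 + 6d + 4a)    [distributive law]
= (2ad + 58acd - 6a²d + 2d² + 10cd² - 6ad² - 16cd - 80c²d + 15ab + 147abc - 45a²b + 3bd + 15bcd - 9abd - 24bc - 120bc² - 40a² - 392a²c + 120a³ + 64ac + 320ac²)(-6c - 7 + 6d + 4a)    [combine like terms]
= -12acd - 14ad + 12ad² + 8a²d - 348ac²d - 406acd + 348acd² + 232a²cd + 36a²cd + 42a²d - 36a²d² - 24a³d - 12cd² - 14d² + 12d³ + 8ad² - 60c²d² - 70cd² + 60cd³ + 40acd² + 36acd² + 42ad² - 36ad³ - 24a²d² + 96c²d + 112cd - 96cd² - 64acd + 480c³d + 560c²d - 480c²d² - 320ac²d - 90abc - 105ab + 90abd + 60a²b - 882abc² - 1029abc + 882abcd + 588a²bc + 270a²bc + 315a²b - 270a²bd - 180a³b - 18bcd - 21bd + 18bd² + 12abd - 90bc²d - 105bcd + 90bcd² + 60abcd + 54abcd + 63abd - 54abd² - 36a²bd + 144bc² + 168bc - 144bcd - 96abc + 720bc³ + 840bc² - 720bc²d - 480abc² + 240a²c + 280a² - 240a²d - 160a³ + 2352a²c² + 2744a²c - 2352a²cd - 1568a³c - 720a³c - 840a³ + 720a³d + 480a⁴ - 384ac² - 448ac + 384acd + 256a²c - 1920ac³ - 2240ac² + 1920ac²d + 1280a²c²    [distributive law]
= -98acd - 14ad + 62ad² - 190a²d + 1252ac²d + 424acd² - 2084a²cd - 60a²d² + 696a³d - 178cd² - 14d² + 12d³ - 540c²d² + 60cd³ - 36ad³ + 656c²d + 112cd + 480c³d - 1215abc - 105ab + 165abd + 375a²b - 1362abc² + 996abcd + 858a²bc - 306a²bd - 180a³b - 267bcd - 21bd + 18bd² - 810bc²d + 90bcd² - 54abd² + 984bc² + 168bc + 720bc³ + 3240a²c + 280a² - 1000a³ + 3632a²c² - 2288a³c + 480a⁴ - 2624ac² - 448ac - 1920ac³    [combine like terms]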